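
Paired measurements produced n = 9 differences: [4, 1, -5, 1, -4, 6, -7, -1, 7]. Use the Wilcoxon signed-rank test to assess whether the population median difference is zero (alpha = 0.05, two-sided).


Step 1: Drop any zero differences (none here) and take |d_i|.
|d| = [4, 1, 5, 1, 4, 6, 7, 1, 7]
Step 2: Midrank |d_i| (ties get averaged ranks).
ranks: |4|->4.5, |1|->2, |5|->6, |1|->2, |4|->4.5, |6|->7, |7|->8.5, |1|->2, |7|->8.5
Step 3: Attach original signs; sum ranks with positive sign and with negative sign.
W+ = 4.5 + 2 + 2 + 7 + 8.5 = 24
W- = 6 + 4.5 + 8.5 + 2 = 21
(Check: W+ + W- = 45 should equal n(n+1)/2 = 45.)
Step 4: Test statistic W = min(W+, W-) = 21.
Step 5: Ties in |d|, so use the tie-corrected normal approximation.
        E[W] = n(n+1)/4 = 9*10/4 = 22.5.
        Tie groups: |d|=1 (t=3), |d|=4 (t=2), |d|=7 (t=2); sum(t^3 - t) = 36.
        Var[W] = n(n+1)(2n+1)/24 - sum(t^3-t)/48 = 1710/24 - 36/48 = 70.5.
        z = (W - E[W]) / sqrt(Var[W]) = (21 - 22.5) / 8.3964 = -0.1786.
        Two-sided p = 2*Phi(z) = 0.858215.
Step 6: alpha = 0.05. fail to reject H0.

W+ = 24, W- = 21, W = min = 21, p = 0.858215, fail to reject H0.


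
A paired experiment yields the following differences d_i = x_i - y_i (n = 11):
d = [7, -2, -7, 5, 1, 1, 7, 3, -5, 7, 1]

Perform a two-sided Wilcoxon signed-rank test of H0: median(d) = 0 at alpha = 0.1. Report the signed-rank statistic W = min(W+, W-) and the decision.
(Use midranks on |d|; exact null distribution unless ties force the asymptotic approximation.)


Step 1: Drop any zero differences (none here) and take |d_i|.
|d| = [7, 2, 7, 5, 1, 1, 7, 3, 5, 7, 1]
Step 2: Midrank |d_i| (ties get averaged ranks).
ranks: |7|->9.5, |2|->4, |7|->9.5, |5|->6.5, |1|->2, |1|->2, |7|->9.5, |3|->5, |5|->6.5, |7|->9.5, |1|->2
Step 3: Attach original signs; sum ranks with positive sign and with negative sign.
W+ = 9.5 + 6.5 + 2 + 2 + 9.5 + 5 + 9.5 + 2 = 46
W- = 4 + 9.5 + 6.5 = 20
(Check: W+ + W- = 66 should equal n(n+1)/2 = 66.)
Step 4: Test statistic W = min(W+, W-) = 20.
Step 5: Ties in |d|, so use the tie-corrected normal approximation.
        E[W] = n(n+1)/4 = 11*12/4 = 33.
        Tie groups: |d|=1 (t=3), |d|=5 (t=2), |d|=7 (t=4); sum(t^3 - t) = 90.
        Var[W] = n(n+1)(2n+1)/24 - sum(t^3-t)/48 = 3036/24 - 90/48 = 124.625.
        z = (W - E[W]) / sqrt(Var[W]) = (20 - 33) / 11.1636 = -1.1645.
        Two-sided p = 2*Phi(z) = 0.244220.
Step 6: alpha = 0.1. fail to reject H0.

W+ = 46, W- = 20, W = min = 20, p = 0.244220, fail to reject H0.


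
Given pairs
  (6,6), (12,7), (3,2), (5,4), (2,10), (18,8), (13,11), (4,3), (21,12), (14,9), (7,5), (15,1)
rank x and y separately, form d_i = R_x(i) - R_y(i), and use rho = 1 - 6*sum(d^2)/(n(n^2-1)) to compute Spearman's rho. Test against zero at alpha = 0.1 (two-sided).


Step 1: Rank x and y separately (midranks; no ties here).
rank(x): 6->5, 12->7, 3->2, 5->4, 2->1, 18->11, 13->8, 4->3, 21->12, 14->9, 7->6, 15->10
rank(y): 6->6, 7->7, 2->2, 4->4, 10->10, 8->8, 11->11, 3->3, 12->12, 9->9, 5->5, 1->1
Step 2: d_i = R_x(i) - R_y(i); compute d_i^2.
  (5-6)^2=1, (7-7)^2=0, (2-2)^2=0, (4-4)^2=0, (1-10)^2=81, (11-8)^2=9, (8-11)^2=9, (3-3)^2=0, (12-12)^2=0, (9-9)^2=0, (6-5)^2=1, (10-1)^2=81
sum(d^2) = 182.
Step 3: rho = 1 - 6*182 / (12*(12^2 - 1)) = 1 - 1092/1716 = 0.363636.
Step 4: Under H0, t = rho * sqrt((n-2)/(1-rho^2)) = 1.2344 ~ t(10).
Step 5: Two-sided p-value from the t-distribution with 10 df = 0.245265.
Step 6: alpha = 0.1. fail to reject H0.

rho = 0.3636, p = 0.245265, fail to reject H0 at alpha = 0.1.


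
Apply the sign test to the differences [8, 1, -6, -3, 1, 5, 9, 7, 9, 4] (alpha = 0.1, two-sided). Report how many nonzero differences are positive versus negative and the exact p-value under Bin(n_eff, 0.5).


Step 1: Discard zero differences. Original n = 10; n_eff = number of nonzero differences = 10.
Nonzero differences (with sign): +8, +1, -6, -3, +1, +5, +9, +7, +9, +4
Step 2: Count signs: positive = 8, negative = 2.
Step 3: Under H0: P(positive) = 0.5, so the number of positives S ~ Bin(10, 0.5).
Step 4: Two-sided exact p-value = sum of Bin(10,0.5) probabilities at or below the observed probability = 0.109375.
Step 5: alpha = 0.1. fail to reject H0.

n_eff = 10, pos = 8, neg = 2, p = 0.109375, fail to reject H0.


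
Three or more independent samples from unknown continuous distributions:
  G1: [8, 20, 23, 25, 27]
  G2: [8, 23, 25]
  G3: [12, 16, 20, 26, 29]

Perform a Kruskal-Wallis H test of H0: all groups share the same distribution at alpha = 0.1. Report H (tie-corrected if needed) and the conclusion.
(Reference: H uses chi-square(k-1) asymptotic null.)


Step 1: Combine all N = 13 observations and assign midranks.
sorted (value, group, rank): (8,G1,1.5), (8,G2,1.5), (12,G3,3), (16,G3,4), (20,G1,5.5), (20,G3,5.5), (23,G1,7.5), (23,G2,7.5), (25,G1,9.5), (25,G2,9.5), (26,G3,11), (27,G1,12), (29,G3,13)
Step 2: Sum ranks within each group.
R_1 = 36 (n_1 = 5)
R_2 = 18.5 (n_2 = 3)
R_3 = 36.5 (n_3 = 5)
Step 3: H = 12/(N(N+1)) * sum(R_i^2/n_i) - 3(N+1)
     = 12/(13*14) * (36^2/5 + 18.5^2/3 + 36.5^2/5) - 3*14
     = 0.065934 * 639.733 - 42
     = 0.180220.
Step 4: Ties present; correction factor C = 1 - 24/(13^3 - 13) = 0.989011. Corrected H = 0.180220 / 0.989011 = 0.182222.
Step 5: Under H0, H ~ chi^2(2); p-value = 0.912916.
Step 6: alpha = 0.1. fail to reject H0.

H = 0.1822, df = 2, p = 0.912916, fail to reject H0.


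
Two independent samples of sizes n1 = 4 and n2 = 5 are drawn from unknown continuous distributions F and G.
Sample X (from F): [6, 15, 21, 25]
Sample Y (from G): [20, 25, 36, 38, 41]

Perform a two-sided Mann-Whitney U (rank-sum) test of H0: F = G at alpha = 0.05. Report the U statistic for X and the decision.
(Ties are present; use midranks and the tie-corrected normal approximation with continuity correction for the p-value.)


Step 1: Combine and sort all 9 observations; assign midranks.
sorted (value, group): (6,X), (15,X), (20,Y), (21,X), (25,X), (25,Y), (36,Y), (38,Y), (41,Y)
ranks: 6->1, 15->2, 20->3, 21->4, 25->5.5, 25->5.5, 36->7, 38->8, 41->9
Step 2: Rank sum for X: R1 = 1 + 2 + 4 + 5.5 = 12.5.
Step 3: U_X = R1 - n1(n1+1)/2 = 12.5 - 4*5/2 = 12.5 - 10 = 2.5.
       U_Y = n1*n2 - U_X = 20 - 2.5 = 17.5.
Step 4: Ties are present, so use the tie-corrected normal approximation (with continuity correction) for the p-value.
Step 5: p-value = 0.085100; compare to alpha = 0.05. fail to reject H0.

U_X = 2.5, p = 0.085100, fail to reject H0 at alpha = 0.05.


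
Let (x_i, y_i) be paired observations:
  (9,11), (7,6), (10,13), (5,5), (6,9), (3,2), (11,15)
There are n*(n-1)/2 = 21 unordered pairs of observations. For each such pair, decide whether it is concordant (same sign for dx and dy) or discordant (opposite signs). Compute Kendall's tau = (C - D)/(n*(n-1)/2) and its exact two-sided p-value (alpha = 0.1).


Step 1: Enumerate the 21 unordered pairs (i,j) with i<j and classify each by sign(x_j-x_i) * sign(y_j-y_i).
  (1,2):dx=-2,dy=-5->C; (1,3):dx=+1,dy=+2->C; (1,4):dx=-4,dy=-6->C; (1,5):dx=-3,dy=-2->C
  (1,6):dx=-6,dy=-9->C; (1,7):dx=+2,dy=+4->C; (2,3):dx=+3,dy=+7->C; (2,4):dx=-2,dy=-1->C
  (2,5):dx=-1,dy=+3->D; (2,6):dx=-4,dy=-4->C; (2,7):dx=+4,dy=+9->C; (3,4):dx=-5,dy=-8->C
  (3,5):dx=-4,dy=-4->C; (3,6):dx=-7,dy=-11->C; (3,7):dx=+1,dy=+2->C; (4,5):dx=+1,dy=+4->C
  (4,6):dx=-2,dy=-3->C; (4,7):dx=+6,dy=+10->C; (5,6):dx=-3,dy=-7->C; (5,7):dx=+5,dy=+6->C
  (6,7):dx=+8,dy=+13->C
Step 2: C = 20, D = 1, total pairs = 21.
Step 3: tau = (C - D)/(n(n-1)/2) = (20 - 1)/21 = 0.904762.
Step 4: Exact two-sided p-value (enumerate n! = 5040 permutations of y under H0): p = 0.002778.
Step 5: alpha = 0.1. reject H0.

tau_b = 0.9048 (C=20, D=1), p = 0.002778, reject H0.


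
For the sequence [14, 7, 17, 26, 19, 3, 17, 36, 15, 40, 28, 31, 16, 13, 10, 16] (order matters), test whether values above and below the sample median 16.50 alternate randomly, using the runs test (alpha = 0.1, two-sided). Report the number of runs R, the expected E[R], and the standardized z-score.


Step 1: Compute median = 16.50; label A = above, B = below.
Labels in order: BBAAABAABAAABBBB  (n_A = 8, n_B = 8)
Step 2: Count runs R = 7.
Step 3: Under H0 (random ordering), E[R] = 2*n_A*n_B/(n_A+n_B) + 1 = 2*8*8/16 + 1 = 9.0000.
        Var[R] = 2*n_A*n_B*(2*n_A*n_B - n_A - n_B) / ((n_A+n_B)^2 * (n_A+n_B-1)) = 14336/3840 = 3.7333.
        SD[R] = 1.9322.
Step 4: Continuity-corrected z = (R + 0.5 - E[R]) / SD[R] = (7 + 0.5 - 9.0000) / 1.9322 = -0.7763.
Step 5: Two-sided p-value via normal approximation = 2*(1 - Phi(|z|)) = 0.437558.
Step 6: alpha = 0.1. fail to reject H0.

R = 7, z = -0.7763, p = 0.437558, fail to reject H0.


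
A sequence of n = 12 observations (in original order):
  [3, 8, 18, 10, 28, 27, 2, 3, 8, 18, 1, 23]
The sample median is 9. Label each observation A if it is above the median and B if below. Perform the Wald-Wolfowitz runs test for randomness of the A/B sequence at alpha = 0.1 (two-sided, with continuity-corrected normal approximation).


Step 1: Compute median = 9; label A = above, B = below.
Labels in order: BBAAAABBBABA  (n_A = 6, n_B = 6)
Step 2: Count runs R = 6.
Step 3: Under H0 (random ordering), E[R] = 2*n_A*n_B/(n_A+n_B) + 1 = 2*6*6/12 + 1 = 7.0000.
        Var[R] = 2*n_A*n_B*(2*n_A*n_B - n_A - n_B) / ((n_A+n_B)^2 * (n_A+n_B-1)) = 4320/1584 = 2.7273.
        SD[R] = 1.6514.
Step 4: Continuity-corrected z = (R + 0.5 - E[R]) / SD[R] = (6 + 0.5 - 7.0000) / 1.6514 = -0.3028.
Step 5: Two-sided p-value via normal approximation = 2*(1 - Phi(|z|)) = 0.762069.
Step 6: alpha = 0.1. fail to reject H0.

R = 6, z = -0.3028, p = 0.762069, fail to reject H0.


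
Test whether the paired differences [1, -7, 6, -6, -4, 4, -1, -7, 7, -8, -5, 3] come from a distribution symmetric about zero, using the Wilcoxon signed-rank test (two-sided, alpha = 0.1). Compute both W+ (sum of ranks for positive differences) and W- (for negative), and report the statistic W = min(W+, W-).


Step 1: Drop any zero differences (none here) and take |d_i|.
|d| = [1, 7, 6, 6, 4, 4, 1, 7, 7, 8, 5, 3]
Step 2: Midrank |d_i| (ties get averaged ranks).
ranks: |1|->1.5, |7|->10, |6|->7.5, |6|->7.5, |4|->4.5, |4|->4.5, |1|->1.5, |7|->10, |7|->10, |8|->12, |5|->6, |3|->3
Step 3: Attach original signs; sum ranks with positive sign and with negative sign.
W+ = 1.5 + 7.5 + 4.5 + 10 + 3 = 26.5
W- = 10 + 7.5 + 4.5 + 1.5 + 10 + 12 + 6 = 51.5
(Check: W+ + W- = 78 should equal n(n+1)/2 = 78.)
Step 4: Test statistic W = min(W+, W-) = 26.5.
Step 5: Ties in |d|, so use the tie-corrected normal approximation.
        E[W] = n(n+1)/4 = 12*13/4 = 39.
        Tie groups: |d|=1 (t=2), |d|=4 (t=2), |d|=6 (t=2), |d|=7 (t=3); sum(t^3 - t) = 42.
        Var[W] = n(n+1)(2n+1)/24 - sum(t^3-t)/48 = 3900/24 - 42/48 = 161.625.
        z = (W - E[W]) / sqrt(Var[W]) = (26.5 - 39) / 12.7132 = -0.9832.
        Two-sided p = 2*Phi(z) = 0.325494.
Step 6: alpha = 0.1. fail to reject H0.

W+ = 26.5, W- = 51.5, W = min = 26.5, p = 0.325494, fail to reject H0.


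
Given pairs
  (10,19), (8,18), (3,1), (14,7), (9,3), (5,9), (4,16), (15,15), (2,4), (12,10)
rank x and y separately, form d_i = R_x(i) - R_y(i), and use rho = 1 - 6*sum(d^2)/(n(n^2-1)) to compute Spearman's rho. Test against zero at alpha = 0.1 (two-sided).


Step 1: Rank x and y separately (midranks; no ties here).
rank(x): 10->7, 8->5, 3->2, 14->9, 9->6, 5->4, 4->3, 15->10, 2->1, 12->8
rank(y): 19->10, 18->9, 1->1, 7->4, 3->2, 9->5, 16->8, 15->7, 4->3, 10->6
Step 2: d_i = R_x(i) - R_y(i); compute d_i^2.
  (7-10)^2=9, (5-9)^2=16, (2-1)^2=1, (9-4)^2=25, (6-2)^2=16, (4-5)^2=1, (3-8)^2=25, (10-7)^2=9, (1-3)^2=4, (8-6)^2=4
sum(d^2) = 110.
Step 3: rho = 1 - 6*110 / (10*(10^2 - 1)) = 1 - 660/990 = 0.333333.
Step 4: Under H0, t = rho * sqrt((n-2)/(1-rho^2)) = 1.0000 ~ t(8).
Step 5: Two-sided p-value from the t-distribution with 8 df = 0.346594.
Step 6: alpha = 0.1. fail to reject H0.

rho = 0.3333, p = 0.346594, fail to reject H0 at alpha = 0.1.


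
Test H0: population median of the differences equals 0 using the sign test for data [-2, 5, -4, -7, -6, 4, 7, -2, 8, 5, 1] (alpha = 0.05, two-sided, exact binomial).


Step 1: Discard zero differences. Original n = 11; n_eff = number of nonzero differences = 11.
Nonzero differences (with sign): -2, +5, -4, -7, -6, +4, +7, -2, +8, +5, +1
Step 2: Count signs: positive = 6, negative = 5.
Step 3: Under H0: P(positive) = 0.5, so the number of positives S ~ Bin(11, 0.5).
Step 4: Two-sided exact p-value = sum of Bin(11,0.5) probabilities at or below the observed probability = 1.000000.
Step 5: alpha = 0.05. fail to reject H0.

n_eff = 11, pos = 6, neg = 5, p = 1.000000, fail to reject H0.


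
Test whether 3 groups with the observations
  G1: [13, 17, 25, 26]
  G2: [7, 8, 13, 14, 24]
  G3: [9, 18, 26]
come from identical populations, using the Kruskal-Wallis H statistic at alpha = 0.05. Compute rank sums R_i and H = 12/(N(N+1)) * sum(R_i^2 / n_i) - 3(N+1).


Step 1: Combine all N = 12 observations and assign midranks.
sorted (value, group, rank): (7,G2,1), (8,G2,2), (9,G3,3), (13,G1,4.5), (13,G2,4.5), (14,G2,6), (17,G1,7), (18,G3,8), (24,G2,9), (25,G1,10), (26,G1,11.5), (26,G3,11.5)
Step 2: Sum ranks within each group.
R_1 = 33 (n_1 = 4)
R_2 = 22.5 (n_2 = 5)
R_3 = 22.5 (n_3 = 3)
Step 3: H = 12/(N(N+1)) * sum(R_i^2/n_i) - 3(N+1)
     = 12/(12*13) * (33^2/4 + 22.5^2/5 + 22.5^2/3) - 3*13
     = 0.076923 * 542.25 - 39
     = 2.711538.
Step 4: Ties present; correction factor C = 1 - 12/(12^3 - 12) = 0.993007. Corrected H = 2.711538 / 0.993007 = 2.730634.
Step 5: Under H0, H ~ chi^2(2); p-value = 0.255300.
Step 6: alpha = 0.05. fail to reject H0.

H = 2.7306, df = 2, p = 0.255300, fail to reject H0.


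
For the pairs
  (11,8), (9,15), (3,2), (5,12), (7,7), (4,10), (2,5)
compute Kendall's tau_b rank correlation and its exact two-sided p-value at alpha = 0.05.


Step 1: Enumerate the 21 unordered pairs (i,j) with i<j and classify each by sign(x_j-x_i) * sign(y_j-y_i).
  (1,2):dx=-2,dy=+7->D; (1,3):dx=-8,dy=-6->C; (1,4):dx=-6,dy=+4->D; (1,5):dx=-4,dy=-1->C
  (1,6):dx=-7,dy=+2->D; (1,7):dx=-9,dy=-3->C; (2,3):dx=-6,dy=-13->C; (2,4):dx=-4,dy=-3->C
  (2,5):dx=-2,dy=-8->C; (2,6):dx=-5,dy=-5->C; (2,7):dx=-7,dy=-10->C; (3,4):dx=+2,dy=+10->C
  (3,5):dx=+4,dy=+5->C; (3,6):dx=+1,dy=+8->C; (3,7):dx=-1,dy=+3->D; (4,5):dx=+2,dy=-5->D
  (4,6):dx=-1,dy=-2->C; (4,7):dx=-3,dy=-7->C; (5,6):dx=-3,dy=+3->D; (5,7):dx=-5,dy=-2->C
  (6,7):dx=-2,dy=-5->C
Step 2: C = 15, D = 6, total pairs = 21.
Step 3: tau = (C - D)/(n(n-1)/2) = (15 - 6)/21 = 0.428571.
Step 4: Exact two-sided p-value (enumerate n! = 5040 permutations of y under H0): p = 0.238889.
Step 5: alpha = 0.05. fail to reject H0.

tau_b = 0.4286 (C=15, D=6), p = 0.238889, fail to reject H0.


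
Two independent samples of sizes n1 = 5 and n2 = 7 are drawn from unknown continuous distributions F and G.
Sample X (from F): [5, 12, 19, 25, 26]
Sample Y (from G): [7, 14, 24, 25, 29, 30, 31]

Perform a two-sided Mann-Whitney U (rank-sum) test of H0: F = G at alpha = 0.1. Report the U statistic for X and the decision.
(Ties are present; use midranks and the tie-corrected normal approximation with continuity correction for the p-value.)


Step 1: Combine and sort all 12 observations; assign midranks.
sorted (value, group): (5,X), (7,Y), (12,X), (14,Y), (19,X), (24,Y), (25,X), (25,Y), (26,X), (29,Y), (30,Y), (31,Y)
ranks: 5->1, 7->2, 12->3, 14->4, 19->5, 24->6, 25->7.5, 25->7.5, 26->9, 29->10, 30->11, 31->12
Step 2: Rank sum for X: R1 = 1 + 3 + 5 + 7.5 + 9 = 25.5.
Step 3: U_X = R1 - n1(n1+1)/2 = 25.5 - 5*6/2 = 25.5 - 15 = 10.5.
       U_Y = n1*n2 - U_X = 35 - 10.5 = 24.5.
Step 4: Ties are present, so use the tie-corrected normal approximation (with continuity correction) for the p-value.
Step 5: p-value = 0.290307; compare to alpha = 0.1. fail to reject H0.

U_X = 10.5, p = 0.290307, fail to reject H0 at alpha = 0.1.


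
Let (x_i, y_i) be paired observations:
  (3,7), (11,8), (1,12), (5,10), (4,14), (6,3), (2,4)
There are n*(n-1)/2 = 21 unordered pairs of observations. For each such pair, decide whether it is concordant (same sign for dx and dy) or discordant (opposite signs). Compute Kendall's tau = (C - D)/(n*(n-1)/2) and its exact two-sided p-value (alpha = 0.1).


Step 1: Enumerate the 21 unordered pairs (i,j) with i<j and classify each by sign(x_j-x_i) * sign(y_j-y_i).
  (1,2):dx=+8,dy=+1->C; (1,3):dx=-2,dy=+5->D; (1,4):dx=+2,dy=+3->C; (1,5):dx=+1,dy=+7->C
  (1,6):dx=+3,dy=-4->D; (1,7):dx=-1,dy=-3->C; (2,3):dx=-10,dy=+4->D; (2,4):dx=-6,dy=+2->D
  (2,5):dx=-7,dy=+6->D; (2,6):dx=-5,dy=-5->C; (2,7):dx=-9,dy=-4->C; (3,4):dx=+4,dy=-2->D
  (3,5):dx=+3,dy=+2->C; (3,6):dx=+5,dy=-9->D; (3,7):dx=+1,dy=-8->D; (4,5):dx=-1,dy=+4->D
  (4,6):dx=+1,dy=-7->D; (4,7):dx=-3,dy=-6->C; (5,6):dx=+2,dy=-11->D; (5,7):dx=-2,dy=-10->C
  (6,7):dx=-4,dy=+1->D
Step 2: C = 9, D = 12, total pairs = 21.
Step 3: tau = (C - D)/(n(n-1)/2) = (9 - 12)/21 = -0.142857.
Step 4: Exact two-sided p-value (enumerate n! = 5040 permutations of y under H0): p = 0.772619.
Step 5: alpha = 0.1. fail to reject H0.

tau_b = -0.1429 (C=9, D=12), p = 0.772619, fail to reject H0.


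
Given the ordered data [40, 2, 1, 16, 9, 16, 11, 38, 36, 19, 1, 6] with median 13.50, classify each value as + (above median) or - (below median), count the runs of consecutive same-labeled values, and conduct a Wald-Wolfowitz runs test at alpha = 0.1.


Step 1: Compute median = 13.50; label A = above, B = below.
Labels in order: ABBABABAAABB  (n_A = 6, n_B = 6)
Step 2: Count runs R = 8.
Step 3: Under H0 (random ordering), E[R] = 2*n_A*n_B/(n_A+n_B) + 1 = 2*6*6/12 + 1 = 7.0000.
        Var[R] = 2*n_A*n_B*(2*n_A*n_B - n_A - n_B) / ((n_A+n_B)^2 * (n_A+n_B-1)) = 4320/1584 = 2.7273.
        SD[R] = 1.6514.
Step 4: Continuity-corrected z = (R - 0.5 - E[R]) / SD[R] = (8 - 0.5 - 7.0000) / 1.6514 = 0.3028.
Step 5: Two-sided p-value via normal approximation = 2*(1 - Phi(|z|)) = 0.762069.
Step 6: alpha = 0.1. fail to reject H0.

R = 8, z = 0.3028, p = 0.762069, fail to reject H0.


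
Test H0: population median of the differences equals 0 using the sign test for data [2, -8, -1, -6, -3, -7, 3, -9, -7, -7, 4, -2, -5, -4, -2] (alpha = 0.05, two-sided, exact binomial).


Step 1: Discard zero differences. Original n = 15; n_eff = number of nonzero differences = 15.
Nonzero differences (with sign): +2, -8, -1, -6, -3, -7, +3, -9, -7, -7, +4, -2, -5, -4, -2
Step 2: Count signs: positive = 3, negative = 12.
Step 3: Under H0: P(positive) = 0.5, so the number of positives S ~ Bin(15, 0.5).
Step 4: Two-sided exact p-value = sum of Bin(15,0.5) probabilities at or below the observed probability = 0.035156.
Step 5: alpha = 0.05. reject H0.

n_eff = 15, pos = 3, neg = 12, p = 0.035156, reject H0.


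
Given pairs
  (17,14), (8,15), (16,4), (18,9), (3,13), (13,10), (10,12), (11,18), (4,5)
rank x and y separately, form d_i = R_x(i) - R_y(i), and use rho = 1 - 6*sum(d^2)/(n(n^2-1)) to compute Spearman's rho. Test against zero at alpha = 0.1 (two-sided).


Step 1: Rank x and y separately (midranks; no ties here).
rank(x): 17->8, 8->3, 16->7, 18->9, 3->1, 13->6, 10->4, 11->5, 4->2
rank(y): 14->7, 15->8, 4->1, 9->3, 13->6, 10->4, 12->5, 18->9, 5->2
Step 2: d_i = R_x(i) - R_y(i); compute d_i^2.
  (8-7)^2=1, (3-8)^2=25, (7-1)^2=36, (9-3)^2=36, (1-6)^2=25, (6-4)^2=4, (4-5)^2=1, (5-9)^2=16, (2-2)^2=0
sum(d^2) = 144.
Step 3: rho = 1 - 6*144 / (9*(9^2 - 1)) = 1 - 864/720 = -0.200000.
Step 4: Under H0, t = rho * sqrt((n-2)/(1-rho^2)) = -0.5401 ~ t(7).
Step 5: Two-sided p-value from the t-distribution with 7 df = 0.605901.
Step 6: alpha = 0.1. fail to reject H0.

rho = -0.2000, p = 0.605901, fail to reject H0 at alpha = 0.1.


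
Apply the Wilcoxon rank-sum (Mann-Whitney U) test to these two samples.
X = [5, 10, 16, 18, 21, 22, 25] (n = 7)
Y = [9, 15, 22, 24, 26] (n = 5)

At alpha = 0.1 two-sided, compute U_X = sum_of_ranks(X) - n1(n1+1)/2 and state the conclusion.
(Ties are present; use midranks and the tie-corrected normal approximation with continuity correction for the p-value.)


Step 1: Combine and sort all 12 observations; assign midranks.
sorted (value, group): (5,X), (9,Y), (10,X), (15,Y), (16,X), (18,X), (21,X), (22,X), (22,Y), (24,Y), (25,X), (26,Y)
ranks: 5->1, 9->2, 10->3, 15->4, 16->5, 18->6, 21->7, 22->8.5, 22->8.5, 24->10, 25->11, 26->12
Step 2: Rank sum for X: R1 = 1 + 3 + 5 + 6 + 7 + 8.5 + 11 = 41.5.
Step 3: U_X = R1 - n1(n1+1)/2 = 41.5 - 7*8/2 = 41.5 - 28 = 13.5.
       U_Y = n1*n2 - U_X = 35 - 13.5 = 21.5.
Step 4: Ties are present, so use the tie-corrected normal approximation (with continuity correction) for the p-value.
Step 5: p-value = 0.569088; compare to alpha = 0.1. fail to reject H0.

U_X = 13.5, p = 0.569088, fail to reject H0 at alpha = 0.1.


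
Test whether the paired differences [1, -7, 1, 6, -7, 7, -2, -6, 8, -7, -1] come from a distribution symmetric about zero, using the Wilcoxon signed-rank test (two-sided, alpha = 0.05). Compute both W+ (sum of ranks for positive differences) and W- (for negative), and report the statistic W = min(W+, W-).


Step 1: Drop any zero differences (none here) and take |d_i|.
|d| = [1, 7, 1, 6, 7, 7, 2, 6, 8, 7, 1]
Step 2: Midrank |d_i| (ties get averaged ranks).
ranks: |1|->2, |7|->8.5, |1|->2, |6|->5.5, |7|->8.5, |7|->8.5, |2|->4, |6|->5.5, |8|->11, |7|->8.5, |1|->2
Step 3: Attach original signs; sum ranks with positive sign and with negative sign.
W+ = 2 + 2 + 5.5 + 8.5 + 11 = 29
W- = 8.5 + 8.5 + 4 + 5.5 + 8.5 + 2 = 37
(Check: W+ + W- = 66 should equal n(n+1)/2 = 66.)
Step 4: Test statistic W = min(W+, W-) = 29.
Step 5: Ties in |d|, so use the tie-corrected normal approximation.
        E[W] = n(n+1)/4 = 11*12/4 = 33.
        Tie groups: |d|=1 (t=3), |d|=6 (t=2), |d|=7 (t=4); sum(t^3 - t) = 90.
        Var[W] = n(n+1)(2n+1)/24 - sum(t^3-t)/48 = 3036/24 - 90/48 = 124.625.
        z = (W - E[W]) / sqrt(Var[W]) = (29 - 33) / 11.1636 = -0.3583.
        Two-sided p = 2*Phi(z) = 0.720112.
Step 6: alpha = 0.05. fail to reject H0.

W+ = 29, W- = 37, W = min = 29, p = 0.720112, fail to reject H0.


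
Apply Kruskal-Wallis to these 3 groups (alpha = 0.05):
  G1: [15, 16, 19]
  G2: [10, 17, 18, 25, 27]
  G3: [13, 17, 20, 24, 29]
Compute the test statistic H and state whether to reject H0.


Step 1: Combine all N = 13 observations and assign midranks.
sorted (value, group, rank): (10,G2,1), (13,G3,2), (15,G1,3), (16,G1,4), (17,G2,5.5), (17,G3,5.5), (18,G2,7), (19,G1,8), (20,G3,9), (24,G3,10), (25,G2,11), (27,G2,12), (29,G3,13)
Step 2: Sum ranks within each group.
R_1 = 15 (n_1 = 3)
R_2 = 36.5 (n_2 = 5)
R_3 = 39.5 (n_3 = 5)
Step 3: H = 12/(N(N+1)) * sum(R_i^2/n_i) - 3(N+1)
     = 12/(13*14) * (15^2/3 + 36.5^2/5 + 39.5^2/5) - 3*14
     = 0.065934 * 653.5 - 42
     = 1.087912.
Step 4: Ties present; correction factor C = 1 - 6/(13^3 - 13) = 0.997253. Corrected H = 1.087912 / 0.997253 = 1.090909.
Step 5: Under H0, H ~ chi^2(2); p-value = 0.579578.
Step 6: alpha = 0.05. fail to reject H0.

H = 1.0909, df = 2, p = 0.579578, fail to reject H0.


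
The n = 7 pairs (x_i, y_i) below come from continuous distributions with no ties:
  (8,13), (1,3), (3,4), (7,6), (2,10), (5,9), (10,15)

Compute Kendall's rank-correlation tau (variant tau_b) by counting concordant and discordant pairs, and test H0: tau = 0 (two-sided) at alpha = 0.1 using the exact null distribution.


Step 1: Enumerate the 21 unordered pairs (i,j) with i<j and classify each by sign(x_j-x_i) * sign(y_j-y_i).
  (1,2):dx=-7,dy=-10->C; (1,3):dx=-5,dy=-9->C; (1,4):dx=-1,dy=-7->C; (1,5):dx=-6,dy=-3->C
  (1,6):dx=-3,dy=-4->C; (1,7):dx=+2,dy=+2->C; (2,3):dx=+2,dy=+1->C; (2,4):dx=+6,dy=+3->C
  (2,5):dx=+1,dy=+7->C; (2,6):dx=+4,dy=+6->C; (2,7):dx=+9,dy=+12->C; (3,4):dx=+4,dy=+2->C
  (3,5):dx=-1,dy=+6->D; (3,6):dx=+2,dy=+5->C; (3,7):dx=+7,dy=+11->C; (4,5):dx=-5,dy=+4->D
  (4,6):dx=-2,dy=+3->D; (4,7):dx=+3,dy=+9->C; (5,6):dx=+3,dy=-1->D; (5,7):dx=+8,dy=+5->C
  (6,7):dx=+5,dy=+6->C
Step 2: C = 17, D = 4, total pairs = 21.
Step 3: tau = (C - D)/(n(n-1)/2) = (17 - 4)/21 = 0.619048.
Step 4: Exact two-sided p-value (enumerate n! = 5040 permutations of y under H0): p = 0.069048.
Step 5: alpha = 0.1. reject H0.

tau_b = 0.6190 (C=17, D=4), p = 0.069048, reject H0.


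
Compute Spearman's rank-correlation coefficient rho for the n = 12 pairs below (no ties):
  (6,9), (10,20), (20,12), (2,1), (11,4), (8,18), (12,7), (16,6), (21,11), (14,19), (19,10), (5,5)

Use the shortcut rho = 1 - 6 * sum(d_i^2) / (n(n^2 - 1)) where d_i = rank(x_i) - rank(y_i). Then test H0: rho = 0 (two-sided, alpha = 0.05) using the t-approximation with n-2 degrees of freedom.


Step 1: Rank x and y separately (midranks; no ties here).
rank(x): 6->3, 10->5, 20->11, 2->1, 11->6, 8->4, 12->7, 16->9, 21->12, 14->8, 19->10, 5->2
rank(y): 9->6, 20->12, 12->9, 1->1, 4->2, 18->10, 7->5, 6->4, 11->8, 19->11, 10->7, 5->3
Step 2: d_i = R_x(i) - R_y(i); compute d_i^2.
  (3-6)^2=9, (5-12)^2=49, (11-9)^2=4, (1-1)^2=0, (6-2)^2=16, (4-10)^2=36, (7-5)^2=4, (9-4)^2=25, (12-8)^2=16, (8-11)^2=9, (10-7)^2=9, (2-3)^2=1
sum(d^2) = 178.
Step 3: rho = 1 - 6*178 / (12*(12^2 - 1)) = 1 - 1068/1716 = 0.377622.
Step 4: Under H0, t = rho * sqrt((n-2)/(1-rho^2)) = 1.2896 ~ t(10).
Step 5: Two-sided p-value from the t-distribution with 10 df = 0.226206.
Step 6: alpha = 0.05. fail to reject H0.

rho = 0.3776, p = 0.226206, fail to reject H0 at alpha = 0.05.


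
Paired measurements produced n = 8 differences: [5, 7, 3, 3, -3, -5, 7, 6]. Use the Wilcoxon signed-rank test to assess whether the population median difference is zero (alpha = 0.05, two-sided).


Step 1: Drop any zero differences (none here) and take |d_i|.
|d| = [5, 7, 3, 3, 3, 5, 7, 6]
Step 2: Midrank |d_i| (ties get averaged ranks).
ranks: |5|->4.5, |7|->7.5, |3|->2, |3|->2, |3|->2, |5|->4.5, |7|->7.5, |6|->6
Step 3: Attach original signs; sum ranks with positive sign and with negative sign.
W+ = 4.5 + 7.5 + 2 + 2 + 7.5 + 6 = 29.5
W- = 2 + 4.5 = 6.5
(Check: W+ + W- = 36 should equal n(n+1)/2 = 36.)
Step 4: Test statistic W = min(W+, W-) = 6.5.
Step 5: Ties in |d|, so use the tie-corrected normal approximation.
        E[W] = n(n+1)/4 = 8*9/4 = 18.
        Tie groups: |d|=3 (t=3), |d|=5 (t=2), |d|=7 (t=2); sum(t^3 - t) = 36.
        Var[W] = n(n+1)(2n+1)/24 - sum(t^3-t)/48 = 1224/24 - 36/48 = 50.25.
        z = (W - E[W]) / sqrt(Var[W]) = (6.5 - 18) / 7.0887 = -1.6223.
        Two-sided p = 2*Phi(z) = 0.104740.
Step 6: alpha = 0.05. fail to reject H0.

W+ = 29.5, W- = 6.5, W = min = 6.5, p = 0.104740, fail to reject H0.


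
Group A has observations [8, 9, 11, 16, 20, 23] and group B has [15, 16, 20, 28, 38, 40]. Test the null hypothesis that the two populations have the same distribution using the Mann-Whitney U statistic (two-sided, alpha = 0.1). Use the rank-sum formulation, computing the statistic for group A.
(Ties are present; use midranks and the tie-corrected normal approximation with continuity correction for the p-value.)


Step 1: Combine and sort all 12 observations; assign midranks.
sorted (value, group): (8,X), (9,X), (11,X), (15,Y), (16,X), (16,Y), (20,X), (20,Y), (23,X), (28,Y), (38,Y), (40,Y)
ranks: 8->1, 9->2, 11->3, 15->4, 16->5.5, 16->5.5, 20->7.5, 20->7.5, 23->9, 28->10, 38->11, 40->12
Step 2: Rank sum for X: R1 = 1 + 2 + 3 + 5.5 + 7.5 + 9 = 28.
Step 3: U_X = R1 - n1(n1+1)/2 = 28 - 6*7/2 = 28 - 21 = 7.
       U_Y = n1*n2 - U_X = 36 - 7 = 29.
Step 4: Ties are present, so use the tie-corrected normal approximation (with continuity correction) for the p-value.
Step 5: p-value = 0.091554; compare to alpha = 0.1. reject H0.

U_X = 7, p = 0.091554, reject H0 at alpha = 0.1.


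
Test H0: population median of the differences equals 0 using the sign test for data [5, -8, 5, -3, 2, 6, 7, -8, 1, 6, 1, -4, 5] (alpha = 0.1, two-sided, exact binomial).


Step 1: Discard zero differences. Original n = 13; n_eff = number of nonzero differences = 13.
Nonzero differences (with sign): +5, -8, +5, -3, +2, +6, +7, -8, +1, +6, +1, -4, +5
Step 2: Count signs: positive = 9, negative = 4.
Step 3: Under H0: P(positive) = 0.5, so the number of positives S ~ Bin(13, 0.5).
Step 4: Two-sided exact p-value = sum of Bin(13,0.5) probabilities at or below the observed probability = 0.266846.
Step 5: alpha = 0.1. fail to reject H0.

n_eff = 13, pos = 9, neg = 4, p = 0.266846, fail to reject H0.


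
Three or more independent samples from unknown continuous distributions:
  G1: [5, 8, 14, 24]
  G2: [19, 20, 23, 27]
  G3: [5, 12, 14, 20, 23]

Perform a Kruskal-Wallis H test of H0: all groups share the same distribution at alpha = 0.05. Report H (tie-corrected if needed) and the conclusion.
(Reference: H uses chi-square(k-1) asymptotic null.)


Step 1: Combine all N = 13 observations and assign midranks.
sorted (value, group, rank): (5,G1,1.5), (5,G3,1.5), (8,G1,3), (12,G3,4), (14,G1,5.5), (14,G3,5.5), (19,G2,7), (20,G2,8.5), (20,G3,8.5), (23,G2,10.5), (23,G3,10.5), (24,G1,12), (27,G2,13)
Step 2: Sum ranks within each group.
R_1 = 22 (n_1 = 4)
R_2 = 39 (n_2 = 4)
R_3 = 30 (n_3 = 5)
Step 3: H = 12/(N(N+1)) * sum(R_i^2/n_i) - 3(N+1)
     = 12/(13*14) * (22^2/4 + 39^2/4 + 30^2/5) - 3*14
     = 0.065934 * 681.25 - 42
     = 2.917582.
Step 4: Ties present; correction factor C = 1 - 24/(13^3 - 13) = 0.989011. Corrected H = 2.917582 / 0.989011 = 2.950000.
Step 5: Under H0, H ~ chi^2(2); p-value = 0.228779.
Step 6: alpha = 0.05. fail to reject H0.

H = 2.9500, df = 2, p = 0.228779, fail to reject H0.


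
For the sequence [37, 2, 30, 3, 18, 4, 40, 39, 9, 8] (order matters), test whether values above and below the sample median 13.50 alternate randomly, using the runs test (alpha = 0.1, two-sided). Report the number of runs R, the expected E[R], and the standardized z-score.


Step 1: Compute median = 13.50; label A = above, B = below.
Labels in order: ABABABAABB  (n_A = 5, n_B = 5)
Step 2: Count runs R = 8.
Step 3: Under H0 (random ordering), E[R] = 2*n_A*n_B/(n_A+n_B) + 1 = 2*5*5/10 + 1 = 6.0000.
        Var[R] = 2*n_A*n_B*(2*n_A*n_B - n_A - n_B) / ((n_A+n_B)^2 * (n_A+n_B-1)) = 2000/900 = 2.2222.
        SD[R] = 1.4907.
Step 4: Continuity-corrected z = (R - 0.5 - E[R]) / SD[R] = (8 - 0.5 - 6.0000) / 1.4907 = 1.0062.
Step 5: Two-sided p-value via normal approximation = 2*(1 - Phi(|z|)) = 0.314305.
Step 6: alpha = 0.1. fail to reject H0.

R = 8, z = 1.0062, p = 0.314305, fail to reject H0.


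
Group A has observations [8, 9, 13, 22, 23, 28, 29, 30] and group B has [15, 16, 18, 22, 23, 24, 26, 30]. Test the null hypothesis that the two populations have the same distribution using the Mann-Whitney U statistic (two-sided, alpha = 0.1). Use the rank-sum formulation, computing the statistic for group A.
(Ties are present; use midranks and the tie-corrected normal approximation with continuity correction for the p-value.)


Step 1: Combine and sort all 16 observations; assign midranks.
sorted (value, group): (8,X), (9,X), (13,X), (15,Y), (16,Y), (18,Y), (22,X), (22,Y), (23,X), (23,Y), (24,Y), (26,Y), (28,X), (29,X), (30,X), (30,Y)
ranks: 8->1, 9->2, 13->3, 15->4, 16->5, 18->6, 22->7.5, 22->7.5, 23->9.5, 23->9.5, 24->11, 26->12, 28->13, 29->14, 30->15.5, 30->15.5
Step 2: Rank sum for X: R1 = 1 + 2 + 3 + 7.5 + 9.5 + 13 + 14 + 15.5 = 65.5.
Step 3: U_X = R1 - n1(n1+1)/2 = 65.5 - 8*9/2 = 65.5 - 36 = 29.5.
       U_Y = n1*n2 - U_X = 64 - 29.5 = 34.5.
Step 4: Ties are present, so use the tie-corrected normal approximation (with continuity correction) for the p-value.
Step 5: p-value = 0.833272; compare to alpha = 0.1. fail to reject H0.

U_X = 29.5, p = 0.833272, fail to reject H0 at alpha = 0.1.


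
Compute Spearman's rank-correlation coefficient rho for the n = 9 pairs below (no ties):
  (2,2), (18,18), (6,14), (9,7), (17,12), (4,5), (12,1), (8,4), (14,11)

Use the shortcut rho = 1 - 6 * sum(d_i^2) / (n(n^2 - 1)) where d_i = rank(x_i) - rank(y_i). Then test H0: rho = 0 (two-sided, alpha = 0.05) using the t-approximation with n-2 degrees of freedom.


Step 1: Rank x and y separately (midranks; no ties here).
rank(x): 2->1, 18->9, 6->3, 9->5, 17->8, 4->2, 12->6, 8->4, 14->7
rank(y): 2->2, 18->9, 14->8, 7->5, 12->7, 5->4, 1->1, 4->3, 11->6
Step 2: d_i = R_x(i) - R_y(i); compute d_i^2.
  (1-2)^2=1, (9-9)^2=0, (3-8)^2=25, (5-5)^2=0, (8-7)^2=1, (2-4)^2=4, (6-1)^2=25, (4-3)^2=1, (7-6)^2=1
sum(d^2) = 58.
Step 3: rho = 1 - 6*58 / (9*(9^2 - 1)) = 1 - 348/720 = 0.516667.
Step 4: Under H0, t = rho * sqrt((n-2)/(1-rho^2)) = 1.5966 ~ t(7).
Step 5: Two-sided p-value from the t-distribution with 7 df = 0.154390.
Step 6: alpha = 0.05. fail to reject H0.

rho = 0.5167, p = 0.154390, fail to reject H0 at alpha = 0.05.


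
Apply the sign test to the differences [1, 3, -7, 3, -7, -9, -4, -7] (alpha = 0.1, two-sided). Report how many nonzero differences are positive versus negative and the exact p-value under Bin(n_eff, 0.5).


Step 1: Discard zero differences. Original n = 8; n_eff = number of nonzero differences = 8.
Nonzero differences (with sign): +1, +3, -7, +3, -7, -9, -4, -7
Step 2: Count signs: positive = 3, negative = 5.
Step 3: Under H0: P(positive) = 0.5, so the number of positives S ~ Bin(8, 0.5).
Step 4: Two-sided exact p-value = sum of Bin(8,0.5) probabilities at or below the observed probability = 0.726562.
Step 5: alpha = 0.1. fail to reject H0.

n_eff = 8, pos = 3, neg = 5, p = 0.726562, fail to reject H0.


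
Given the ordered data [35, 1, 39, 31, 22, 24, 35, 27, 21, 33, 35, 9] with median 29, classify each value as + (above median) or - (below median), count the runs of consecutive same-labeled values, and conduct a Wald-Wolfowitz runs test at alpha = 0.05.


Step 1: Compute median = 29; label A = above, B = below.
Labels in order: ABAABBABBAAB  (n_A = 6, n_B = 6)
Step 2: Count runs R = 8.
Step 3: Under H0 (random ordering), E[R] = 2*n_A*n_B/(n_A+n_B) + 1 = 2*6*6/12 + 1 = 7.0000.
        Var[R] = 2*n_A*n_B*(2*n_A*n_B - n_A - n_B) / ((n_A+n_B)^2 * (n_A+n_B-1)) = 4320/1584 = 2.7273.
        SD[R] = 1.6514.
Step 4: Continuity-corrected z = (R - 0.5 - E[R]) / SD[R] = (8 - 0.5 - 7.0000) / 1.6514 = 0.3028.
Step 5: Two-sided p-value via normal approximation = 2*(1 - Phi(|z|)) = 0.762069.
Step 6: alpha = 0.05. fail to reject H0.

R = 8, z = 0.3028, p = 0.762069, fail to reject H0.


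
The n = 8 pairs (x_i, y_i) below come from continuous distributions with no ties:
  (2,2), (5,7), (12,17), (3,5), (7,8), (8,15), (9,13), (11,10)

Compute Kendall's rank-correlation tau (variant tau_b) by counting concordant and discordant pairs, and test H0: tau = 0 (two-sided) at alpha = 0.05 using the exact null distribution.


Step 1: Enumerate the 28 unordered pairs (i,j) with i<j and classify each by sign(x_j-x_i) * sign(y_j-y_i).
  (1,2):dx=+3,dy=+5->C; (1,3):dx=+10,dy=+15->C; (1,4):dx=+1,dy=+3->C; (1,5):dx=+5,dy=+6->C
  (1,6):dx=+6,dy=+13->C; (1,7):dx=+7,dy=+11->C; (1,8):dx=+9,dy=+8->C; (2,3):dx=+7,dy=+10->C
  (2,4):dx=-2,dy=-2->C; (2,5):dx=+2,dy=+1->C; (2,6):dx=+3,dy=+8->C; (2,7):dx=+4,dy=+6->C
  (2,8):dx=+6,dy=+3->C; (3,4):dx=-9,dy=-12->C; (3,5):dx=-5,dy=-9->C; (3,6):dx=-4,dy=-2->C
  (3,7):dx=-3,dy=-4->C; (3,8):dx=-1,dy=-7->C; (4,5):dx=+4,dy=+3->C; (4,6):dx=+5,dy=+10->C
  (4,7):dx=+6,dy=+8->C; (4,8):dx=+8,dy=+5->C; (5,6):dx=+1,dy=+7->C; (5,7):dx=+2,dy=+5->C
  (5,8):dx=+4,dy=+2->C; (6,7):dx=+1,dy=-2->D; (6,8):dx=+3,dy=-5->D; (7,8):dx=+2,dy=-3->D
Step 2: C = 25, D = 3, total pairs = 28.
Step 3: tau = (C - D)/(n(n-1)/2) = (25 - 3)/28 = 0.785714.
Step 4: Exact two-sided p-value (enumerate n! = 40320 permutations of y under H0): p = 0.005506.
Step 5: alpha = 0.05. reject H0.

tau_b = 0.7857 (C=25, D=3), p = 0.005506, reject H0.


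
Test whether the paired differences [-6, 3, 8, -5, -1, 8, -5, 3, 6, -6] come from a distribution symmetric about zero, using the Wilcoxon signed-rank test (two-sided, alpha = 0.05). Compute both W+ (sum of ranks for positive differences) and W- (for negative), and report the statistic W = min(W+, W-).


Step 1: Drop any zero differences (none here) and take |d_i|.
|d| = [6, 3, 8, 5, 1, 8, 5, 3, 6, 6]
Step 2: Midrank |d_i| (ties get averaged ranks).
ranks: |6|->7, |3|->2.5, |8|->9.5, |5|->4.5, |1|->1, |8|->9.5, |5|->4.5, |3|->2.5, |6|->7, |6|->7
Step 3: Attach original signs; sum ranks with positive sign and with negative sign.
W+ = 2.5 + 9.5 + 9.5 + 2.5 + 7 = 31
W- = 7 + 4.5 + 1 + 4.5 + 7 = 24
(Check: W+ + W- = 55 should equal n(n+1)/2 = 55.)
Step 4: Test statistic W = min(W+, W-) = 24.
Step 5: Ties in |d|, so use the tie-corrected normal approximation.
        E[W] = n(n+1)/4 = 10*11/4 = 27.5.
        Tie groups: |d|=3 (t=2), |d|=5 (t=2), |d|=6 (t=3), |d|=8 (t=2); sum(t^3 - t) = 42.
        Var[W] = n(n+1)(2n+1)/24 - sum(t^3-t)/48 = 2310/24 - 42/48 = 95.375.
        z = (W - E[W]) / sqrt(Var[W]) = (24 - 27.5) / 9.7660 = -0.3584.
        Two-sided p = 2*Phi(z) = 0.720055.
Step 6: alpha = 0.05. fail to reject H0.

W+ = 31, W- = 24, W = min = 24, p = 0.720055, fail to reject H0.


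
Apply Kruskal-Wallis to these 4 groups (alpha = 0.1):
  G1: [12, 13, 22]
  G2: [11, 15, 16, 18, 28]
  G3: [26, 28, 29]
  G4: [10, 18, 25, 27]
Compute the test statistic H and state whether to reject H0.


Step 1: Combine all N = 15 observations and assign midranks.
sorted (value, group, rank): (10,G4,1), (11,G2,2), (12,G1,3), (13,G1,4), (15,G2,5), (16,G2,6), (18,G2,7.5), (18,G4,7.5), (22,G1,9), (25,G4,10), (26,G3,11), (27,G4,12), (28,G2,13.5), (28,G3,13.5), (29,G3,15)
Step 2: Sum ranks within each group.
R_1 = 16 (n_1 = 3)
R_2 = 34 (n_2 = 5)
R_3 = 39.5 (n_3 = 3)
R_4 = 30.5 (n_4 = 4)
Step 3: H = 12/(N(N+1)) * sum(R_i^2/n_i) - 3(N+1)
     = 12/(15*16) * (16^2/3 + 34^2/5 + 39.5^2/3 + 30.5^2/4) - 3*16
     = 0.050000 * 1069.18 - 48
     = 5.458958.
Step 4: Ties present; correction factor C = 1 - 12/(15^3 - 15) = 0.996429. Corrected H = 5.458958 / 0.996429 = 5.478524.
Step 5: Under H0, H ~ chi^2(3); p-value = 0.139929.
Step 6: alpha = 0.1. fail to reject H0.

H = 5.4785, df = 3, p = 0.139929, fail to reject H0.


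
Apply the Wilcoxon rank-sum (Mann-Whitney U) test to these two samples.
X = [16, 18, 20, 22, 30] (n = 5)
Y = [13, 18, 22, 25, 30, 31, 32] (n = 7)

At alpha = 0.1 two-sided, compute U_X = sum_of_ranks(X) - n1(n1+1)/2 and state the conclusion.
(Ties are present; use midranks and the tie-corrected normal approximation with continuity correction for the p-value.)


Step 1: Combine and sort all 12 observations; assign midranks.
sorted (value, group): (13,Y), (16,X), (18,X), (18,Y), (20,X), (22,X), (22,Y), (25,Y), (30,X), (30,Y), (31,Y), (32,Y)
ranks: 13->1, 16->2, 18->3.5, 18->3.5, 20->5, 22->6.5, 22->6.5, 25->8, 30->9.5, 30->9.5, 31->11, 32->12
Step 2: Rank sum for X: R1 = 2 + 3.5 + 5 + 6.5 + 9.5 = 26.5.
Step 3: U_X = R1 - n1(n1+1)/2 = 26.5 - 5*6/2 = 26.5 - 15 = 11.5.
       U_Y = n1*n2 - U_X = 35 - 11.5 = 23.5.
Step 4: Ties are present, so use the tie-corrected normal approximation (with continuity correction) for the p-value.
Step 5: p-value = 0.369228; compare to alpha = 0.1. fail to reject H0.

U_X = 11.5, p = 0.369228, fail to reject H0 at alpha = 0.1.


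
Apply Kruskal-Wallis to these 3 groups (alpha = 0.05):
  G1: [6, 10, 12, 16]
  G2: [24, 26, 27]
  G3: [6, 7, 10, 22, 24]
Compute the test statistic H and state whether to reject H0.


Step 1: Combine all N = 12 observations and assign midranks.
sorted (value, group, rank): (6,G1,1.5), (6,G3,1.5), (7,G3,3), (10,G1,4.5), (10,G3,4.5), (12,G1,6), (16,G1,7), (22,G3,8), (24,G2,9.5), (24,G3,9.5), (26,G2,11), (27,G2,12)
Step 2: Sum ranks within each group.
R_1 = 19 (n_1 = 4)
R_2 = 32.5 (n_2 = 3)
R_3 = 26.5 (n_3 = 5)
Step 3: H = 12/(N(N+1)) * sum(R_i^2/n_i) - 3(N+1)
     = 12/(12*13) * (19^2/4 + 32.5^2/3 + 26.5^2/5) - 3*13
     = 0.076923 * 582.783 - 39
     = 5.829487.
Step 4: Ties present; correction factor C = 1 - 18/(12^3 - 12) = 0.989510. Corrected H = 5.829487 / 0.989510 = 5.891284.
Step 5: Under H0, H ~ chi^2(2); p-value = 0.052568.
Step 6: alpha = 0.05. fail to reject H0.

H = 5.8913, df = 2, p = 0.052568, fail to reject H0.


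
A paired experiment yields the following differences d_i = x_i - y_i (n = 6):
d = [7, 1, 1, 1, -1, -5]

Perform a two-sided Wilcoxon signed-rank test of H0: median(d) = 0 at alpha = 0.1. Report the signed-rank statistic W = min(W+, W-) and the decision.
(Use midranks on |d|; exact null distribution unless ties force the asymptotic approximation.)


Step 1: Drop any zero differences (none here) and take |d_i|.
|d| = [7, 1, 1, 1, 1, 5]
Step 2: Midrank |d_i| (ties get averaged ranks).
ranks: |7|->6, |1|->2.5, |1|->2.5, |1|->2.5, |1|->2.5, |5|->5
Step 3: Attach original signs; sum ranks with positive sign and with negative sign.
W+ = 6 + 2.5 + 2.5 + 2.5 = 13.5
W- = 2.5 + 5 = 7.5
(Check: W+ + W- = 21 should equal n(n+1)/2 = 21.)
Step 4: Test statistic W = min(W+, W-) = 7.5.
Step 5: Ties in |d|, so use the tie-corrected normal approximation.
        E[W] = n(n+1)/4 = 6*7/4 = 10.5.
        Tie groups: |d|=1 (t=4); sum(t^3 - t) = 60.
        Var[W] = n(n+1)(2n+1)/24 - sum(t^3-t)/48 = 546/24 - 60/48 = 21.5.
        z = (W - E[W]) / sqrt(Var[W]) = (7.5 - 10.5) / 4.6368 = -0.6470.
        Two-sided p = 2*Phi(z) = 0.517634.
Step 6: alpha = 0.1. fail to reject H0.

W+ = 13.5, W- = 7.5, W = min = 7.5, p = 0.517634, fail to reject H0.
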